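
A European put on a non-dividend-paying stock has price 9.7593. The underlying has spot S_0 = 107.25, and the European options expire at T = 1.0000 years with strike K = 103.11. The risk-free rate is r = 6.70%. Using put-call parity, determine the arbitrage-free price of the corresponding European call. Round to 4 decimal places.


Put-call parity: C - P = S_0 * exp(-qT) - K * exp(-rT).
S_0 * exp(-qT) = 107.2500 * 1.00000000 = 107.25000000
K * exp(-rT) = 103.1100 * 0.93519520 = 96.42797721
C = P + S*exp(-qT) - K*exp(-rT)
C = 9.7593 + 107.25000000 - 96.42797721 = 20.5813

Answer: Call price = 20.5813


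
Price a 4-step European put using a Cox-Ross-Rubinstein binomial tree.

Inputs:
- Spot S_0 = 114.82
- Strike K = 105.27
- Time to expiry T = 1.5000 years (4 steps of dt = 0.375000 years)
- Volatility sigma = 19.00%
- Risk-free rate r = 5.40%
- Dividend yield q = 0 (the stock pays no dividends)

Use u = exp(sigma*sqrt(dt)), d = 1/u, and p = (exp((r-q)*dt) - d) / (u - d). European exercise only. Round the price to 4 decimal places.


Answer: Price = V(0,0) = 3.6920

Derivation:
dt = T/N = 0.375000
u = exp(sigma*sqrt(dt)) = 1.123390; d = 1/u = 0.890163
p = (exp((r-q)*dt) - d) / (u - d) = 0.558655
Discount per step: exp(-r*dt) = 0.979954
Stock lattice S(k, i) with i counting down-moves:
  k=0: S(0,0) = 114.8200
  k=1: S(1,0) = 128.9876; S(1,1) = 102.2085
  k=2: S(2,0) = 144.9034; S(2,1) = 114.8200; S(2,2) = 90.9822
  k=3: S(3,0) = 162.7830; S(3,1) = 128.9876; S(3,2) = 102.2085; S(3,3) = 80.9890
  k=4: S(4,0) = 182.8688; S(4,1) = 144.9034; S(4,2) = 114.8200; S(4,3) = 90.9822; S(4,4) = 72.0934
Terminal payoffs V(N, i) = max(K - S_T, 0):
  V(4,0) = 0.000000; V(4,1) = 0.000000; V(4,2) = 0.000000; V(4,3) = 14.287775; V(4,4) = 33.176590
Backward induction: V(k, i) = exp(-r*dt) * [p * V(k+1, i) + (1-p) * V(k+1, i+1)].
  V(3,0) = exp(-r*dt) * [p*0.000000 + (1-p)*0.000000] = 0.000000
  V(3,1) = exp(-r*dt) * [p*0.000000 + (1-p)*0.000000] = 0.000000
  V(3,2) = exp(-r*dt) * [p*0.000000 + (1-p)*14.287775] = 6.179422
  V(3,3) = exp(-r*dt) * [p*14.287775 + (1-p)*33.176590] = 22.170717
  V(2,0) = exp(-r*dt) * [p*0.000000 + (1-p)*0.000000] = 0.000000
  V(2,1) = exp(-r*dt) * [p*0.000000 + (1-p)*6.179422] = 2.672583
  V(2,2) = exp(-r*dt) * [p*6.179422 + (1-p)*22.170717] = 12.971738
  V(1,0) = exp(-r*dt) * [p*0.000000 + (1-p)*2.672583] = 1.155885
  V(1,1) = exp(-r*dt) * [p*2.672583 + (1-p)*12.971738] = 7.073363
  V(0,0) = exp(-r*dt) * [p*1.155885 + (1-p)*7.073363] = 3.692006


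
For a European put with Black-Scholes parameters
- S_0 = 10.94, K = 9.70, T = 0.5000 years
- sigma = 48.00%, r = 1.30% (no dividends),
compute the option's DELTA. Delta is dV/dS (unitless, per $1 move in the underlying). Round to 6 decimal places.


d1 = 0.5432934494; d2 = 0.2038821945
phi(d1) = 0.3442034337; exp(-qT) = 1.0000000000; exp(-rT) = 0.9935210793
N(-d1) = 0.2934638869
Delta = -exp(-qT) * N(-d1) = -1.0000000000 * 0.2934638869 = -0.293464

Answer: Delta = -0.293464


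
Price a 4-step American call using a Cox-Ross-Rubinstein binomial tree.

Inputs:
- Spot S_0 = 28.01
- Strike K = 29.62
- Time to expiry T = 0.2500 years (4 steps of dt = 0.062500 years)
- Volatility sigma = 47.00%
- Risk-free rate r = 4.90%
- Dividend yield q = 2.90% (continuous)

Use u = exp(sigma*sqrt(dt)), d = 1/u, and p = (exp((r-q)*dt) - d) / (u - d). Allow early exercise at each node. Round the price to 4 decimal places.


dt = T/N = 0.062500
u = exp(sigma*sqrt(dt)) = 1.124682; d = 1/u = 0.889141
p = (exp((r-q)*dt) - d) / (u - d) = 0.475969
Discount per step: exp(-r*dt) = 0.996942
Stock lattice S(k, i) with i counting down-moves:
  k=0: S(0,0) = 28.0100
  k=1: S(1,0) = 31.5023; S(1,1) = 24.9048
  k=2: S(2,0) = 35.4301; S(2,1) = 28.0100; S(2,2) = 22.1439
  k=3: S(3,0) = 39.8476; S(3,1) = 31.5023; S(3,2) = 24.9048; S(3,3) = 19.6890
  k=4: S(4,0) = 44.8158; S(4,1) = 35.4301; S(4,2) = 28.0100; S(4,3) = 22.1439; S(4,4) = 17.5063
Terminal payoffs V(N, i) = max(S_T - K, 0):
  V(4,0) = 15.195837; V(4,1) = 5.810095; V(4,2) = 0.000000; V(4,3) = 0.000000; V(4,4) = 0.000000
Backward induction: V(k, i) = exp(-r*dt) * [p * V(k+1, i) + (1-p) * V(k+1, i+1)]; then take max(V_cont, immediate exercise) for American.
  V(3,0) = exp(-r*dt) * [p*15.195837 + (1-p)*5.810095] = 10.245991; exercise = 10.227577; V(3,0) = max -> 10.245991
  V(3,1) = exp(-r*dt) * [p*5.810095 + (1-p)*0.000000] = 2.756969; exercise = 1.882332; V(3,1) = max -> 2.756969
  V(3,2) = exp(-r*dt) * [p*0.000000 + (1-p)*0.000000] = 0.000000; exercise = 0.000000; V(3,2) = max -> 0.000000
  V(3,3) = exp(-r*dt) * [p*0.000000 + (1-p)*0.000000] = 0.000000; exercise = 0.000000; V(3,3) = max -> 0.000000
  V(2,0) = exp(-r*dt) * [p*10.245991 + (1-p)*2.756969] = 6.302181; exercise = 5.810095; V(2,0) = max -> 6.302181
  V(2,1) = exp(-r*dt) * [p*2.756969 + (1-p)*0.000000] = 1.308219; exercise = 0.000000; V(2,1) = max -> 1.308219
  V(2,2) = exp(-r*dt) * [p*0.000000 + (1-p)*0.000000] = 0.000000; exercise = 0.000000; V(2,2) = max -> 0.000000
  V(1,0) = exp(-r*dt) * [p*6.302181 + (1-p)*1.308219] = 3.673922; exercise = 1.882332; V(1,0) = max -> 3.673922
  V(1,1) = exp(-r*dt) * [p*1.308219 + (1-p)*0.000000] = 0.620768; exercise = 0.000000; V(1,1) = max -> 0.620768
  V(0,0) = exp(-r*dt) * [p*3.673922 + (1-p)*0.620768] = 2.067632; exercise = 0.000000; V(0,0) = max -> 2.067632

Answer: Price = V(0,0) = 2.0676


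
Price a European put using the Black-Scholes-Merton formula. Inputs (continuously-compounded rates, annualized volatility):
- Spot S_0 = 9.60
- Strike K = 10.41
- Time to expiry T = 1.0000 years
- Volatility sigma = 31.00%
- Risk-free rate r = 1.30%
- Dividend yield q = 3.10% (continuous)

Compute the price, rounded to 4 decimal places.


d1 = (ln(S/K) + (r - q + 0.5*sigma^2) * T) / (sigma * sqrt(T)) = -0.16436705
d2 = d1 - sigma * sqrt(T) = -0.47436705
exp(-rT) = 0.98708414; exp(-qT) = 0.96947557
P = K * exp(-rT) * N(-d2) - S_0 * exp(-qT) * N(-d1)
N(-d1) = 0.56527890; N(-d2) = 0.68238091
P = 10.4100 * 0.98708414 * 0.68238091 - 9.6000 * 0.96947557 * 0.56527890 = 1.7508

Answer: Price = 1.7508


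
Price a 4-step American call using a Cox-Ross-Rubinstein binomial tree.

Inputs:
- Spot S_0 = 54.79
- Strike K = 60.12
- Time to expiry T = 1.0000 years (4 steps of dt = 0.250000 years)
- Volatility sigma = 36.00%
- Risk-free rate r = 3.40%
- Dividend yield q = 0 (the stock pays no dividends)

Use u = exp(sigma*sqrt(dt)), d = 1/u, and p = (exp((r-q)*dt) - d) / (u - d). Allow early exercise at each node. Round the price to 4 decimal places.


dt = T/N = 0.250000
u = exp(sigma*sqrt(dt)) = 1.197217; d = 1/u = 0.835270
p = (exp((r-q)*dt) - d) / (u - d) = 0.478705
Discount per step: exp(-r*dt) = 0.991536
Stock lattice S(k, i) with i counting down-moves:
  k=0: S(0,0) = 54.7900
  k=1: S(1,0) = 65.5955; S(1,1) = 45.7645
  k=2: S(2,0) = 78.5321; S(2,1) = 54.7900; S(2,2) = 38.2257
  k=3: S(3,0) = 94.0200; S(3,1) = 65.5955; S(3,2) = 45.7645; S(3,3) = 31.9288
  k=4: S(4,0) = 112.5624; S(4,1) = 78.5321; S(4,2) = 54.7900; S(4,3) = 38.2257; S(4,4) = 26.6692
Terminal payoffs V(N, i) = max(S_T - K, 0):
  V(4,0) = 52.442396; V(4,1) = 18.412119; V(4,2) = 0.000000; V(4,3) = 0.000000; V(4,4) = 0.000000
Backward induction: V(k, i) = exp(-r*dt) * [p * V(k+1, i) + (1-p) * V(k+1, i+1)]; then take max(V_cont, immediate exercise) for American.
  V(3,0) = exp(-r*dt) * [p*52.442396 + (1-p)*18.412119] = 34.408870; exercise = 33.900016; V(3,0) = max -> 34.408870
  V(3,1) = exp(-r*dt) * [p*18.412119 + (1-p)*0.000000] = 8.739377; exercise = 5.475539; V(3,1) = max -> 8.739377
  V(3,2) = exp(-r*dt) * [p*0.000000 + (1-p)*0.000000] = 0.000000; exercise = 0.000000; V(3,2) = max -> 0.000000
  V(3,3) = exp(-r*dt) * [p*0.000000 + (1-p)*0.000000] = 0.000000; exercise = 0.000000; V(3,3) = max -> 0.000000
  V(2,0) = exp(-r*dt) * [p*34.408870 + (1-p)*8.739377] = 20.849523; exercise = 18.412119; V(2,0) = max -> 20.849523
  V(2,1) = exp(-r*dt) * [p*8.739377 + (1-p)*0.000000] = 4.148176; exercise = 0.000000; V(2,1) = max -> 4.148176
  V(2,2) = exp(-r*dt) * [p*0.000000 + (1-p)*0.000000] = 0.000000; exercise = 0.000000; V(2,2) = max -> 0.000000
  V(1,0) = exp(-r*dt) * [p*20.849523 + (1-p)*4.148176] = 12.040420; exercise = 5.475539; V(1,0) = max -> 12.040420
  V(1,1) = exp(-r*dt) * [p*4.148176 + (1-p)*0.000000] = 1.968947; exercise = 0.000000; V(1,1) = max -> 1.968947
  V(0,0) = exp(-r*dt) * [p*12.040420 + (1-p)*1.968947] = 6.732742; exercise = 0.000000; V(0,0) = max -> 6.732742

Answer: Price = V(0,0) = 6.7327


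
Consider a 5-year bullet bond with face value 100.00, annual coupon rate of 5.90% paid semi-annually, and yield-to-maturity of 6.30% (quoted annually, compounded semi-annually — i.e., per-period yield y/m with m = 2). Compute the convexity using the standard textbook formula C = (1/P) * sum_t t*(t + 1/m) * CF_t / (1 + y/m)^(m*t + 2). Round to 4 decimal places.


Coupon per period c = face * coupon_rate / m = 2.950000
Periods per year m = 2; per-period yield y/m = 0.031500
Number of cashflows N = 10
Cashflows (t years, CF_t, discount factor 1/(1+y/m)^(m*t), PV):
  t = 0.5000: CF_t = 2.950000, DF = 0.969462, PV = 2.859913
  t = 1.0000: CF_t = 2.950000, DF = 0.939856, PV = 2.772577
  t = 1.5000: CF_t = 2.950000, DF = 0.911155, PV = 2.687907
  t = 2.0000: CF_t = 2.950000, DF = 0.883330, PV = 2.605824
  t = 2.5000: CF_t = 2.950000, DF = 0.856355, PV = 2.526247
  t = 3.0000: CF_t = 2.950000, DF = 0.830204, PV = 2.449101
  t = 3.5000: CF_t = 2.950000, DF = 0.804851, PV = 2.374310
  t = 4.0000: CF_t = 2.950000, DF = 0.780272, PV = 2.301803
  t = 4.5000: CF_t = 2.950000, DF = 0.756444, PV = 2.231510
  t = 5.0000: CF_t = 102.950000, DF = 0.733344, PV = 75.497753
Price P = sum_t PV_t = 98.306945
Convexity numerator sum_t t*(t + 1/m) * CF_t / (1+y/m)^(m*t + 2):
  t = 0.5000: term = 1.343954
  t = 1.0000: term = 3.908736
  t = 1.5000: term = 7.578742
  t = 2.0000: term = 12.245503
  t = 2.5000: term = 17.807324
  t = 3.0000: term = 24.168932
  t = 3.5000: term = 31.241146
  t = 4.0000: term = 38.940560
  t = 4.5000: term = 47.189240
  t = 5.0000: term = 1951.318927
Convexity = (1/P) * sum = 2135.743063 / 98.306945 = 21.725251

Answer: Convexity = 21.7253


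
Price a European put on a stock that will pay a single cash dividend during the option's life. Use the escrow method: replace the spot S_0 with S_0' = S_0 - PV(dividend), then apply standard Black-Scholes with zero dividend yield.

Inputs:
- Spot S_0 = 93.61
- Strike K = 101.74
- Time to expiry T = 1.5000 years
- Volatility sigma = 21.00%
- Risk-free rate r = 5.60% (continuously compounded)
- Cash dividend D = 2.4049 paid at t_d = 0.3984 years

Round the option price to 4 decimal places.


PV(D) = D * exp(-r * t_d) = 2.4049 * 0.97793664 = 2.35183982
S_0' = S_0 - PV(D) = 93.6100 - 2.35183982 = 91.25816018
d1 = (ln(S_0'/K) + (r + sigma^2/2)*T) / (sigma*sqrt(T)) = 0.03245331
d2 = d1 - sigma*sqrt(T) = -0.22474311
exp(-rT) = 0.91943126
N(-d1) = 0.48705527; N(-d2) = 0.58891044
P = K * exp(-rT) * N(-d2) - S_0' * N(-d1) = 101.7400 * 0.91943126 * 0.58891044 - 91.25816018 * 0.48705527 = 10.6406

Answer: Price = 10.6406


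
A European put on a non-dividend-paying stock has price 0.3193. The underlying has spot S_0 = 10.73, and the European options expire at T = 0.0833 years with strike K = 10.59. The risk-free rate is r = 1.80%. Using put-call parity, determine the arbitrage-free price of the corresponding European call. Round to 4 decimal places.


Answer: Call price = 0.4752

Derivation:
Put-call parity: C - P = S_0 * exp(-qT) - K * exp(-rT).
S_0 * exp(-qT) = 10.7300 * 1.00000000 = 10.73000000
K * exp(-rT) = 10.5900 * 0.99850172 = 10.57413325
C = P + S*exp(-qT) - K*exp(-rT)
C = 0.3193 + 10.73000000 - 10.57413325 = 0.4752


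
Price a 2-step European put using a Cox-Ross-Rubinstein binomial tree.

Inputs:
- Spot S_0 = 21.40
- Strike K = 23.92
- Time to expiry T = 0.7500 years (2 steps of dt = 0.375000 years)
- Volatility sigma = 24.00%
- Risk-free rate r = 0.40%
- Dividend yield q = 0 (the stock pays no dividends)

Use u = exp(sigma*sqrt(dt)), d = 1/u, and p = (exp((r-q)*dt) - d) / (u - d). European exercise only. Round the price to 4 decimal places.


Answer: Price = V(0,0) = 3.4967

Derivation:
dt = T/N = 0.375000
u = exp(sigma*sqrt(dt)) = 1.158319; d = 1/u = 0.863320
p = (exp((r-q)*dt) - d) / (u - d) = 0.468412
Discount per step: exp(-r*dt) = 0.998501
Stock lattice S(k, i) with i counting down-moves:
  k=0: S(0,0) = 21.4000
  k=1: S(1,0) = 24.7880; S(1,1) = 18.4751
  k=2: S(2,0) = 28.7124; S(2,1) = 21.4000; S(2,2) = 15.9499
Terminal payoffs V(N, i) = max(K - S_T, 0):
  V(2,0) = 0.000000; V(2,1) = 2.520000; V(2,2) = 7.970106
Backward induction: V(k, i) = exp(-r*dt) * [p * V(k+1, i) + (1-p) * V(k+1, i+1)].
  V(1,0) = exp(-r*dt) * [p*0.000000 + (1-p)*2.520000] = 1.337593
  V(1,1) = exp(-r*dt) * [p*2.520000 + (1-p)*7.970106] = 5.409090
  V(0,0) = exp(-r*dt) * [p*1.337593 + (1-p)*5.409090] = 3.496702


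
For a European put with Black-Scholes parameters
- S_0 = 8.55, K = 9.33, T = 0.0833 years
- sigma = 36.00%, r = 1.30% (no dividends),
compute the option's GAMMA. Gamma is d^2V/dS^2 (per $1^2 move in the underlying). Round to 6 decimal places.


d1 = -0.7778751929; d2 = -0.8817774546
phi(d1) = 0.2947925351; exp(-qT) = 1.0000000000; exp(-rT) = 0.9989176861
Gamma = exp(-qT) * phi(d1) / (S * sigma * sqrt(T)) = 1.0000000000 * 0.2947925351 / (8.5500 * 0.3600 * 0.2886173938) = 0.331837

Answer: Gamma = 0.331837


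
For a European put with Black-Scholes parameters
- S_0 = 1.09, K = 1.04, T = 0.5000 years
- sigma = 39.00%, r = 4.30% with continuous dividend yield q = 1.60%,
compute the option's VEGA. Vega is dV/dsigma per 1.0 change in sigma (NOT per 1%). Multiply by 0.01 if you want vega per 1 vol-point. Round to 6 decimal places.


Answer: Vega = 0.286190

Derivation:
d1 = 0.3571142465; d2 = 0.0813426018
phi(d1) = 0.3742976937; exp(-qT) = 0.9920319148; exp(-rT) = 0.9787294775
Vega = S * exp(-qT) * phi(d1) * sqrt(T) = 1.0900 * 0.9920319148 * 0.3742976937 * 0.7071067812 = 0.286190


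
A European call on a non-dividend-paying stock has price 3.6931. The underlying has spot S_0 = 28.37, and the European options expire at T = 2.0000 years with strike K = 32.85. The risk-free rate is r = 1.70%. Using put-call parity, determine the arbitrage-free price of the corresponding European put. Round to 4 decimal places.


Put-call parity: C - P = S_0 * exp(-qT) - K * exp(-rT).
S_0 * exp(-qT) = 28.3700 * 1.00000000 = 28.37000000
K * exp(-rT) = 32.8500 * 0.96657150 = 31.75187393
P = C - S*exp(-qT) + K*exp(-rT)
P = 3.6931 - 28.37000000 + 31.75187393 = 7.0750

Answer: Put price = 7.0750


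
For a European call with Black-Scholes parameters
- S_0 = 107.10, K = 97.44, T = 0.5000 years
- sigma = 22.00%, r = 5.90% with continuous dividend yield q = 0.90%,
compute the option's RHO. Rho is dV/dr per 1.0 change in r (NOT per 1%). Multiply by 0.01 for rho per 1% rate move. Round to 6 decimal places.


Answer: Rho = 35.718092

Derivation:
d1 = 0.8461250896; d2 = 0.6905615978
phi(d1) = 0.2788998933; exp(-qT) = 0.9955101098; exp(-rT) = 0.9709308776
N(d2) = 0.7550794562
Rho = K*T*exp(-rT)*N(d2) = 97.4400 * 0.5000 * 0.9709308776 * 0.7550794562 = 35.718092


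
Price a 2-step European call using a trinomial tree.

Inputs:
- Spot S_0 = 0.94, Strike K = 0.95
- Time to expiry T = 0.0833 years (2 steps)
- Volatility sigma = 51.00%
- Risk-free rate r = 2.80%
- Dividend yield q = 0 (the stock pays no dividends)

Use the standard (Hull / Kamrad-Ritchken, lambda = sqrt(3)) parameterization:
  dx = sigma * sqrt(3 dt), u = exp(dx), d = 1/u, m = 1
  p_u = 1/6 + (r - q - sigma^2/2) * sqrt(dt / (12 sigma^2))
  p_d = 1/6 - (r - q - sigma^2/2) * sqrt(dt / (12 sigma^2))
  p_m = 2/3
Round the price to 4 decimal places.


Answer: Price = V(0,0) = 0.0457

Derivation:
dt = T/N = 0.041650; dx = sigma*sqrt(3*dt) = 0.180276
u = exp(dx) = 1.197548; d = 1/u = 0.835040
p_u = 0.154878, p_m = 0.666667, p_d = 0.178455
Discount per step: exp(-r*dt) = 0.998834
Stock lattice S(k, j) with j the centered position index:
  k=0: S(0,+0) = 0.9400
  k=1: S(1,-1) = 0.7849; S(1,+0) = 0.9400; S(1,+1) = 1.1257
  k=2: S(2,-2) = 0.6555; S(2,-1) = 0.7849; S(2,+0) = 0.9400; S(2,+1) = 1.1257; S(2,+2) = 1.3481
Terminal payoffs V(N, j) = max(S_T - K, 0):
  V(2,-2) = 0.000000; V(2,-1) = 0.000000; V(2,+0) = 0.000000; V(2,+1) = 0.175695; V(2,+2) = 0.398074
Backward induction: V(k, j) = exp(-r*dt) * [p_u * V(k+1, j+1) + p_m * V(k+1, j) + p_d * V(k+1, j-1)]
  V(1,-1) = exp(-r*dt) * [p_u*0.000000 + p_m*0.000000 + p_d*0.000000] = 0.000000
  V(1,+0) = exp(-r*dt) * [p_u*0.175695 + p_m*0.000000 + p_d*0.000000] = 0.027180
  V(1,+1) = exp(-r*dt) * [p_u*0.398074 + p_m*0.175695 + p_d*0.000000] = 0.178575
  V(0,+0) = exp(-r*dt) * [p_u*0.178575 + p_m*0.027180 + p_d*0.000000] = 0.045724


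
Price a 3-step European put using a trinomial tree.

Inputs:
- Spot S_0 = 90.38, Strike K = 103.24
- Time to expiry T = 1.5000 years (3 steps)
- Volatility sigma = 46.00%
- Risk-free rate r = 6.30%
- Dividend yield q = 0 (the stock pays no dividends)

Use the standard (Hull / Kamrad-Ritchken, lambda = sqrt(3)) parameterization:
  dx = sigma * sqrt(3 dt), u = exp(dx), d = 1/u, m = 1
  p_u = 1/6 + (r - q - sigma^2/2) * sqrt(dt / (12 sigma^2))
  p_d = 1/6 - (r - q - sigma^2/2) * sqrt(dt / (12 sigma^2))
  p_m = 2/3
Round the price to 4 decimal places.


dt = T/N = 0.500000; dx = sigma*sqrt(3*dt) = 0.563383
u = exp(dx) = 1.756604; d = 1/u = 0.569280
p_u = 0.147674, p_m = 0.666667, p_d = 0.185659
Discount per step: exp(-r*dt) = 0.968991
Stock lattice S(k, j) with j the centered position index:
  k=0: S(0,+0) = 90.3800
  k=1: S(1,-1) = 51.4515; S(1,+0) = 90.3800; S(1,+1) = 158.7619
  k=2: S(2,-2) = 29.2903; S(2,-1) = 51.4515; S(2,+0) = 90.3800; S(2,+1) = 158.7619; S(2,+2) = 278.8819
  k=3: S(3,-3) = 16.6744; S(3,-2) = 29.2903; S(3,-1) = 51.4515; S(3,+0) = 90.3800; S(3,+1) = 158.7619; S(3,+2) = 278.8819; S(3,+3) = 489.8851
Terminal payoffs V(N, j) = max(K - S_T, 0):
  V(3,-3) = 86.565592; V(3,-2) = 73.949661; V(3,-1) = 51.788462; V(3,+0) = 12.860000; V(3,+1) = 0.000000; V(3,+2) = 0.000000; V(3,+3) = 0.000000
Backward induction: V(k, j) = exp(-r*dt) * [p_u * V(k+1, j+1) + p_m * V(k+1, j) + p_d * V(k+1, j-1)]
  V(2,-2) = exp(-r*dt) * [p_u*51.788462 + p_m*73.949661 + p_d*86.565592] = 70.755027
  V(2,-1) = exp(-r*dt) * [p_u*12.860000 + p_m*51.788462 + p_d*73.949661] = 48.598926
  V(2,+0) = exp(-r*dt) * [p_u*0.000000 + p_m*12.860000 + p_d*51.788462] = 17.624329
  V(2,+1) = exp(-r*dt) * [p_u*0.000000 + p_m*0.000000 + p_d*12.860000] = 2.313539
  V(2,+2) = exp(-r*dt) * [p_u*0.000000 + p_m*0.000000 + p_d*0.000000] = 0.000000
  V(1,-1) = exp(-r*dt) * [p_u*17.624329 + p_m*48.598926 + p_d*70.755027] = 46.645536
  V(1,+0) = exp(-r*dt) * [p_u*2.313539 + p_m*17.624329 + p_d*48.598926] = 20.459309
  V(1,+1) = exp(-r*dt) * [p_u*0.000000 + p_m*2.313539 + p_d*17.624329] = 4.665184
  V(0,+0) = exp(-r*dt) * [p_u*4.665184 + p_m*20.459309 + p_d*46.645536] = 22.275779

Answer: Price = V(0,0) = 22.2758


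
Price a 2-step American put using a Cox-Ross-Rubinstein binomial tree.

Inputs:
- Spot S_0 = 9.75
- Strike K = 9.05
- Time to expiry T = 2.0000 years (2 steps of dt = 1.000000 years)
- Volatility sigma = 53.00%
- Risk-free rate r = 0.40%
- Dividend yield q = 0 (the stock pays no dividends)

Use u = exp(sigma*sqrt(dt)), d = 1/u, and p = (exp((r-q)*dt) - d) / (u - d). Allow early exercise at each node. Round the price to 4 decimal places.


Answer: Price = V(0,0) = 2.2041

Derivation:
dt = T/N = 1.000000
u = exp(sigma*sqrt(dt)) = 1.698932; d = 1/u = 0.588605
p = (exp((r-q)*dt) - d) / (u - d) = 0.374127
Discount per step: exp(-r*dt) = 0.996008
Stock lattice S(k, i) with i counting down-moves:
  k=0: S(0,0) = 9.7500
  k=1: S(1,0) = 16.5646; S(1,1) = 5.7389
  k=2: S(2,0) = 28.1421; S(2,1) = 9.7500; S(2,2) = 3.3779
Terminal payoffs V(N, i) = max(K - S_T, 0):
  V(2,0) = 0.000000; V(2,1) = 0.000000; V(2,2) = 5.672056
Backward induction: V(k, i) = exp(-r*dt) * [p * V(k+1, i) + (1-p) * V(k+1, i+1)]; then take max(V_cont, immediate exercise) for American.
  V(1,0) = exp(-r*dt) * [p*0.000000 + (1-p)*0.000000] = 0.000000; exercise = 0.000000; V(1,0) = max -> 0.000000
  V(1,1) = exp(-r*dt) * [p*0.000000 + (1-p)*5.672056] = 3.535817; exercise = 3.311102; V(1,1) = max -> 3.535817
  V(0,0) = exp(-r*dt) * [p*0.000000 + (1-p)*3.535817] = 2.204139; exercise = 0.000000; V(0,0) = max -> 2.204139


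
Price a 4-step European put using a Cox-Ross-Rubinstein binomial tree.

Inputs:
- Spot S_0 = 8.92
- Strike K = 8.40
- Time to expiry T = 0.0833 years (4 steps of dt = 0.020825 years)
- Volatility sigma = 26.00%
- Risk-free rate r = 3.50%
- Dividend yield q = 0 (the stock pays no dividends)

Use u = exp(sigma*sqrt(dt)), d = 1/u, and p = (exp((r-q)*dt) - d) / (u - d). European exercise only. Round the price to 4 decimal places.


Answer: Price = V(0,0) = 0.0760

Derivation:
dt = T/N = 0.020825
u = exp(sigma*sqrt(dt)) = 1.038233; d = 1/u = 0.963175
p = (exp((r-q)*dt) - d) / (u - d) = 0.500335
Discount per step: exp(-r*dt) = 0.999271
Stock lattice S(k, i) with i counting down-moves:
  k=0: S(0,0) = 8.9200
  k=1: S(1,0) = 9.2610; S(1,1) = 8.5915
  k=2: S(2,0) = 9.6151; S(2,1) = 8.9200; S(2,2) = 8.2751
  k=3: S(3,0) = 9.9827; S(3,1) = 9.2610; S(3,2) = 8.5915; S(3,3) = 7.9704
  k=4: S(4,0) = 10.3644; S(4,1) = 9.6151; S(4,2) = 8.9200; S(4,3) = 8.2751; S(4,4) = 7.6769
Terminal payoffs V(N, i) = max(K - S_T, 0):
  V(4,0) = 0.000000; V(4,1) = 0.000000; V(4,2) = 0.000000; V(4,3) = 0.124863; V(4,4) = 0.723107
Backward induction: V(k, i) = exp(-r*dt) * [p * V(k+1, i) + (1-p) * V(k+1, i+1)].
  V(3,0) = exp(-r*dt) * [p*0.000000 + (1-p)*0.000000] = 0.000000
  V(3,1) = exp(-r*dt) * [p*0.000000 + (1-p)*0.000000] = 0.000000
  V(3,2) = exp(-r*dt) * [p*0.000000 + (1-p)*0.124863] = 0.062344
  V(3,3) = exp(-r*dt) * [p*0.124863 + (1-p)*0.723107] = 0.423476
  V(2,0) = exp(-r*dt) * [p*0.000000 + (1-p)*0.000000] = 0.000000
  V(2,1) = exp(-r*dt) * [p*0.000000 + (1-p)*0.062344] = 0.031129
  V(2,2) = exp(-r*dt) * [p*0.062344 + (1-p)*0.423476] = 0.242612
  V(1,0) = exp(-r*dt) * [p*0.000000 + (1-p)*0.031129] = 0.015543
  V(1,1) = exp(-r*dt) * [p*0.031129 + (1-p)*0.242612] = 0.136700
  V(0,0) = exp(-r*dt) * [p*0.015543 + (1-p)*0.136700] = 0.076025


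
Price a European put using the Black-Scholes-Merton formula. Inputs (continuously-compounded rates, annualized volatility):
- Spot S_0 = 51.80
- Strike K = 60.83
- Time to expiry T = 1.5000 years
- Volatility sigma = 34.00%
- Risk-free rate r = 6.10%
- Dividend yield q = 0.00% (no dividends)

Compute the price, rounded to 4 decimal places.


Answer: Price = 10.8252

Derivation:
d1 = (ln(S/K) + (r - q + 0.5*sigma^2) * T) / (sigma * sqrt(T)) = 0.04204252
d2 = d1 - sigma * sqrt(T) = -0.37437074
exp(-rT) = 0.91256132; exp(-qT) = 1.00000000
P = K * exp(-rT) * N(-d2) - S_0 * exp(-qT) * N(-d1)
N(-d1) = 0.48323240; N(-d2) = 0.64593575
P = 60.8300 * 0.91256132 * 0.64593575 - 51.8000 * 1.00000000 * 0.48323240 = 10.8252


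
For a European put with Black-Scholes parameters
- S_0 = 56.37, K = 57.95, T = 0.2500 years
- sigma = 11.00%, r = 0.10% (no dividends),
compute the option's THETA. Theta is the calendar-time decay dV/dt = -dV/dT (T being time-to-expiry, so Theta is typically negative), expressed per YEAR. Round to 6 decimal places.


Answer: Theta = -2.173882

Derivation:
d1 = -0.4705630490; d2 = -0.5255630490
phi(d1) = 0.3571307475; exp(-qT) = 1.0000000000; exp(-rT) = 0.9997500312
Theta = -S*exp(-qT)*phi(d1)*sigma/(2*sqrt(T)) + r*K*exp(-rT)*N(-d2) - q*S*exp(-qT)*N(-d1)
N(-d1) = 0.6810235999; N(-d2) = 0.7004040820; sqrt(T) = 0.5000000000
Term 1 = -56.3700 * 1.0000000000 * 0.3571307475 * 0.1100 / (2 * 0.5000000000) = -2.2144606260
Term 2 = 0.0010 * 57.9500 * 0.9997500312 * 0.7004040820 = 0.0405782707
Term 3 = 0 (no dividend yield, q = 0)
Theta = -2.2144606260 + (0.0405782707) + (0.0000000000) = -2.173882


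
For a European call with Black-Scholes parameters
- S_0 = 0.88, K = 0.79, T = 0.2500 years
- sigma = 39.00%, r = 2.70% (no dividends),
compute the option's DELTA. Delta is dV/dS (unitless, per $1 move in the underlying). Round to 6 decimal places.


Answer: Delta = 0.753452

Derivation:
d1 = 0.6853921129; d2 = 0.4903921129
phi(d1) = 0.3154296165; exp(-qT) = 1.0000000000; exp(-rT) = 0.9932727301
N(d1) = 0.7534517401
Delta = exp(-qT) * N(d1) = 1.0000000000 * 0.7534517401 = 0.753452


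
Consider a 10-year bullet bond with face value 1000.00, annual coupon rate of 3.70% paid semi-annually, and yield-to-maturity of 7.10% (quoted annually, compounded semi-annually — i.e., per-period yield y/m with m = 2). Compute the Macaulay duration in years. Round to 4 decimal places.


Answer: Macaulay duration = 8.1647 years

Derivation:
Coupon per period c = face * coupon_rate / m = 18.500000
Periods per year m = 2; per-period yield y/m = 0.035500
Number of cashflows N = 20
Cashflows (t years, CF_t, discount factor 1/(1+y/m)^(m*t), PV):
  t = 0.5000: CF_t = 18.500000, DF = 0.965717, PV = 17.865765
  t = 1.0000: CF_t = 18.500000, DF = 0.932609, PV = 17.253274
  t = 1.5000: CF_t = 18.500000, DF = 0.900637, PV = 16.661781
  t = 2.0000: CF_t = 18.500000, DF = 0.869760, PV = 16.090566
  t = 2.5000: CF_t = 18.500000, DF = 0.839942, PV = 15.538934
  t = 3.0000: CF_t = 18.500000, DF = 0.811147, PV = 15.006213
  t = 3.5000: CF_t = 18.500000, DF = 0.783338, PV = 14.491756
  t = 4.0000: CF_t = 18.500000, DF = 0.756483, PV = 13.994936
  t = 4.5000: CF_t = 18.500000, DF = 0.730549, PV = 13.515148
  t = 5.0000: CF_t = 18.500000, DF = 0.705503, PV = 13.051809
  t = 5.5000: CF_t = 18.500000, DF = 0.681316, PV = 12.604354
  t = 6.0000: CF_t = 18.500000, DF = 0.657959, PV = 12.172240
  t = 6.5000: CF_t = 18.500000, DF = 0.635402, PV = 11.754939
  t = 7.0000: CF_t = 18.500000, DF = 0.613619, PV = 11.351945
  t = 7.5000: CF_t = 18.500000, DF = 0.592582, PV = 10.962767
  t = 8.0000: CF_t = 18.500000, DF = 0.572267, PV = 10.586931
  t = 8.5000: CF_t = 18.500000, DF = 0.552648, PV = 10.223980
  t = 9.0000: CF_t = 18.500000, DF = 0.533701, PV = 9.873471
  t = 9.5000: CF_t = 18.500000, DF = 0.515404, PV = 9.534980
  t = 10.0000: CF_t = 1018.500000, DF = 0.497735, PV = 506.942811
Price P = sum_t PV_t = 759.478598
Macaulay numerator sum_t t * PV_t:
  t * PV_t at t = 0.5000: 8.932883
  t * PV_t at t = 1.0000: 17.253274
  t * PV_t at t = 1.5000: 24.992671
  t * PV_t at t = 2.0000: 32.181132
  t * PV_t at t = 2.5000: 38.847334
  t * PV_t at t = 3.0000: 45.018639
  t * PV_t at t = 3.5000: 50.721145
  t * PV_t at t = 4.0000: 55.979742
  t * PV_t at t = 4.5000: 60.818165
  t * PV_t at t = 5.0000: 65.259043
  t * PV_t at t = 5.5000: 69.323947
  t * PV_t at t = 6.0000: 73.033437
  t * PV_t at t = 6.5000: 76.407105
  t * PV_t at t = 7.0000: 79.463616
  t * PV_t at t = 7.5000: 82.220752
  t * PV_t at t = 8.0000: 84.695447
  t * PV_t at t = 8.5000: 86.903826
  t * PV_t at t = 9.0000: 88.861242
  t * PV_t at t = 9.5000: 90.582306
  t * PV_t at t = 10.0000: 5069.428111
Macaulay duration D = (sum_t t * PV_t) / P = 6200.923817 / 759.478598 = 8.164712


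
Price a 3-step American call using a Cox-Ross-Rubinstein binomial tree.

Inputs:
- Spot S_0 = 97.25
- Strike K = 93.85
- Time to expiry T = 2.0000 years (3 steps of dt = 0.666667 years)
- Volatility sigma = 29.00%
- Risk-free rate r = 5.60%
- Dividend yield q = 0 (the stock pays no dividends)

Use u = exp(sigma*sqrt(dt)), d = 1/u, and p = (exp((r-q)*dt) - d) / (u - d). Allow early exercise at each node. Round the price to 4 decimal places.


dt = T/N = 0.666667
u = exp(sigma*sqrt(dt)) = 1.267167; d = 1/u = 0.789162
p = (exp((r-q)*dt) - d) / (u - d) = 0.520658
Discount per step: exp(-r*dt) = 0.963355
Stock lattice S(k, i) with i counting down-moves:
  k=0: S(0,0) = 97.2500
  k=1: S(1,0) = 123.2320; S(1,1) = 76.7460
  k=2: S(2,0) = 156.1556; S(2,1) = 97.2500; S(2,2) = 60.5650
  k=3: S(3,0) = 197.8753; S(3,1) = 123.2320; S(3,2) = 76.7460; S(3,3) = 47.7956
Terminal payoffs V(N, i) = max(S_T - K, 0):
  V(3,0) = 104.025295; V(3,1) = 29.382029; V(3,2) = 0.000000; V(3,3) = 0.000000
Backward induction: V(k, i) = exp(-r*dt) * [p * V(k+1, i) + (1-p) * V(k+1, i+1)]; then take max(V_cont, immediate exercise) for American.
  V(2,0) = exp(-r*dt) * [p*104.025295 + (1-p)*29.382029] = 65.744745; exercise = 62.305608; V(2,0) = max -> 65.744745
  V(2,1) = exp(-r*dt) * [p*29.382029 + (1-p)*0.000000] = 14.737380; exercise = 3.400000; V(2,1) = max -> 14.737380
  V(2,2) = exp(-r*dt) * [p*0.000000 + (1-p)*0.000000] = 0.000000; exercise = 0.000000; V(2,2) = max -> 0.000000
  V(1,0) = exp(-r*dt) * [p*65.744745 + (1-p)*14.737380] = 39.781501; exercise = 29.382029; V(1,0) = max -> 39.781501
  V(1,1) = exp(-r*dt) * [p*14.737380 + (1-p)*0.000000] = 7.391946; exercise = 0.000000; V(1,1) = max -> 7.391946
  V(0,0) = exp(-r*dt) * [p*39.781501 + (1-p)*7.391946] = 23.366957; exercise = 3.400000; V(0,0) = max -> 23.366957

Answer: Price = V(0,0) = 23.3670


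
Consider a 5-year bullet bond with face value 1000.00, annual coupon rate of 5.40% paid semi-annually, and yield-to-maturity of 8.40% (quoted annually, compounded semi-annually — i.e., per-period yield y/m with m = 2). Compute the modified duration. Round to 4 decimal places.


Coupon per period c = face * coupon_rate / m = 27.000000
Periods per year m = 2; per-period yield y/m = 0.042000
Number of cashflows N = 10
Cashflows (t years, CF_t, discount factor 1/(1+y/m)^(m*t), PV):
  t = 0.5000: CF_t = 27.000000, DF = 0.959693, PV = 25.911708
  t = 1.0000: CF_t = 27.000000, DF = 0.921010, PV = 24.867282
  t = 1.5000: CF_t = 27.000000, DF = 0.883887, PV = 23.864954
  t = 2.0000: CF_t = 27.000000, DF = 0.848260, PV = 22.903027
  t = 2.5000: CF_t = 27.000000, DF = 0.814069, PV = 21.979873
  t = 3.0000: CF_t = 27.000000, DF = 0.781257, PV = 21.093928
  t = 3.5000: CF_t = 27.000000, DF = 0.749766, PV = 20.243692
  t = 4.0000: CF_t = 27.000000, DF = 0.719545, PV = 19.427728
  t = 4.5000: CF_t = 27.000000, DF = 0.690543, PV = 18.644653
  t = 5.0000: CF_t = 1027.000000, DF = 0.662709, PV = 680.602052
Price P = sum_t PV_t = 879.538897
First compute Macaulay numerator sum_t t * PV_t:
  t * PV_t at t = 0.5000: 12.955854
  t * PV_t at t = 1.0000: 24.867282
  t * PV_t at t = 1.5000: 35.797431
  t * PV_t at t = 2.0000: 45.806054
  t * PV_t at t = 2.5000: 54.949681
  t * PV_t at t = 3.0000: 63.281783
  t * PV_t at t = 3.5000: 70.852924
  t * PV_t at t = 4.0000: 77.710912
  t * PV_t at t = 4.5000: 83.900936
  t * PV_t at t = 5.0000: 3403.010259
Macaulay duration D = 3873.133116 / 879.538897 = 4.403595
Modified duration = D / (1 + y/m) = 4.403595 / (1 + 0.042000) = 4.226099

Answer: Modified duration = 4.2261


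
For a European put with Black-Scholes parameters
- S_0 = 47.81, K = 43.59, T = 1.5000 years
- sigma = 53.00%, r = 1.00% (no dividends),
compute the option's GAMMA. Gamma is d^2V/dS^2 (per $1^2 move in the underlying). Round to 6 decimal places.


d1 = 0.4900243613; d2 = -0.1590904205
phi(d1) = 0.3538081469; exp(-qT) = 1.0000000000; exp(-rT) = 0.9851119396
Gamma = exp(-qT) * phi(d1) / (S * sigma * sqrt(T)) = 1.0000000000 * 0.3538081469 / (47.8100 * 0.5300 * 1.2247448714) = 0.011401

Answer: Gamma = 0.011401


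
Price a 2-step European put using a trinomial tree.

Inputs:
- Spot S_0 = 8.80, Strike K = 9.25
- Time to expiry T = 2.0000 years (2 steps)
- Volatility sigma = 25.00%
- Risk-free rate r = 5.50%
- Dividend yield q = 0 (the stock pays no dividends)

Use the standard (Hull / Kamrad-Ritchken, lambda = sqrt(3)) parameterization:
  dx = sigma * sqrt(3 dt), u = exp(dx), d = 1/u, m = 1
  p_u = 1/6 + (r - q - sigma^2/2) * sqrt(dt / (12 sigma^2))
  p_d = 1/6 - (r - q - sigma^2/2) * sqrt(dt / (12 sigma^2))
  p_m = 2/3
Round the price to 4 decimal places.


Answer: Price = V(0,0) = 0.8865

Derivation:
dt = T/N = 1.000000; dx = sigma*sqrt(3*dt) = 0.433013
u = exp(dx) = 1.541896; d = 1/u = 0.648552
p_u = 0.194091, p_m = 0.666667, p_d = 0.139243
Discount per step: exp(-r*dt) = 0.946485
Stock lattice S(k, j) with j the centered position index:
  k=0: S(0,+0) = 8.8000
  k=1: S(1,-1) = 5.7073; S(1,+0) = 8.8000; S(1,+1) = 13.5687
  k=2: S(2,-2) = 3.7015; S(2,-1) = 5.7073; S(2,+0) = 8.8000; S(2,+1) = 13.5687; S(2,+2) = 20.9215
Terminal payoffs V(N, j) = max(K - S_T, 0):
  V(2,-2) = 5.548544; V(2,-1) = 3.542740; V(2,+0) = 0.450000; V(2,+1) = 0.000000; V(2,+2) = 0.000000
Backward induction: V(k, j) = exp(-r*dt) * [p_u * V(k+1, j+1) + p_m * V(k+1, j) + p_d * V(k+1, j-1)]
  V(1,-1) = exp(-r*dt) * [p_u*0.450000 + p_m*3.542740 + p_d*5.548544] = 3.049349
  V(1,+0) = exp(-r*dt) * [p_u*0.000000 + p_m*0.450000 + p_d*3.542740] = 0.750847
  V(1,+1) = exp(-r*dt) * [p_u*0.000000 + p_m*0.000000 + p_d*0.450000] = 0.059306
  V(0,+0) = exp(-r*dt) * [p_u*0.059306 + p_m*0.750847 + p_d*3.049349] = 0.886548


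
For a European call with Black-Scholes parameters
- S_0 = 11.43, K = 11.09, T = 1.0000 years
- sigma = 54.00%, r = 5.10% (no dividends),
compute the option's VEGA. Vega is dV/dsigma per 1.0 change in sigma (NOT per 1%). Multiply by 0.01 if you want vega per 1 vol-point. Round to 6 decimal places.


Answer: Vega = 4.174310

Derivation:
d1 = 0.4203660675; d2 = -0.1196339325
phi(d1) = 0.3652064939; exp(-qT) = 1.0000000000; exp(-rT) = 0.9502786705
Vega = S * exp(-qT) * phi(d1) * sqrt(T) = 11.4300 * 1.0000000000 * 0.3652064939 * 1.0000000000 = 4.174310


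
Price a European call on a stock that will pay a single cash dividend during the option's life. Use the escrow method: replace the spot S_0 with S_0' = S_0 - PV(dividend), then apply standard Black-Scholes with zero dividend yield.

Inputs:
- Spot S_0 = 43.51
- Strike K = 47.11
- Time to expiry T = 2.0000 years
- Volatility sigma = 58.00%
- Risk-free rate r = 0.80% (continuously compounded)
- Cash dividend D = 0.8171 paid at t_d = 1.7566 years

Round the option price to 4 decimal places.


PV(D) = D * exp(-r * t_d) = 0.8171 * 0.98604548 = 0.80569776
S_0' = S_0 - PV(D) = 43.5100 - 0.80569776 = 42.70430224
d1 = (ln(S_0'/K) + (r + sigma^2/2)*T) / (sigma*sqrt(T)) = 0.30992536
d2 = d1 - sigma*sqrt(T) = -0.51031850
exp(-rT) = 0.98412732
N(d1) = 0.62169114; N(d2) = 0.30491417
C = S_0' * N(d1) - K * exp(-rT) * N(d2) = 42.70430224 * 0.62169114 - 47.1100 * 0.98412732 * 0.30491417 = 12.4124

Answer: Price = 12.4124


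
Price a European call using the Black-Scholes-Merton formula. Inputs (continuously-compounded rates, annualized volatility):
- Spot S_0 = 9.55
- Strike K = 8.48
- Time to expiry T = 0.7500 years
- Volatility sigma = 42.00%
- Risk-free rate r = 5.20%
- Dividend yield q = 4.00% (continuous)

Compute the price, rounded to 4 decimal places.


Answer: Price = 1.8891

Derivation:
d1 = (ln(S/K) + (r - q + 0.5*sigma^2) * T) / (sigma * sqrt(T)) = 0.53330863
d2 = d1 - sigma * sqrt(T) = 0.16957796
exp(-rT) = 0.96175071; exp(-qT) = 0.97044553
C = S_0 * exp(-qT) * N(d1) - K * exp(-rT) * N(d2)
N(d1) = 0.70309002; N(d2) = 0.56732897
C = 9.5500 * 0.97044553 * 0.70309002 - 8.4800 * 0.96175071 * 0.56732897 = 1.8891


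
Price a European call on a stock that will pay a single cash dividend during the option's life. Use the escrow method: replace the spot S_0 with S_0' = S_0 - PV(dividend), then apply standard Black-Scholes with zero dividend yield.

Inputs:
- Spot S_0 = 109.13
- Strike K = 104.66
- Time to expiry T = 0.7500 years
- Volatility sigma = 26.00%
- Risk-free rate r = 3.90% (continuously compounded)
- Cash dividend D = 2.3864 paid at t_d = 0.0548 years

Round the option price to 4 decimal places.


Answer: Price = 12.1122

Derivation:
PV(D) = D * exp(-r * t_d) = 2.3864 * 0.99786508 = 2.38130523
S_0' = S_0 - PV(D) = 109.1300 - 2.38130523 = 106.74869477
d1 = (ln(S_0'/K) + (r + sigma^2/2)*T) / (sigma*sqrt(T)) = 0.33024624
d2 = d1 - sigma*sqrt(T) = 0.10507963
exp(-rT) = 0.97117364
N(d1) = 0.62939304; N(d2) = 0.54184369
C = S_0' * N(d1) - K * exp(-rT) * N(d2) = 106.74869477 * 0.62939304 - 104.6600 * 0.97117364 * 0.54184369 = 12.1122


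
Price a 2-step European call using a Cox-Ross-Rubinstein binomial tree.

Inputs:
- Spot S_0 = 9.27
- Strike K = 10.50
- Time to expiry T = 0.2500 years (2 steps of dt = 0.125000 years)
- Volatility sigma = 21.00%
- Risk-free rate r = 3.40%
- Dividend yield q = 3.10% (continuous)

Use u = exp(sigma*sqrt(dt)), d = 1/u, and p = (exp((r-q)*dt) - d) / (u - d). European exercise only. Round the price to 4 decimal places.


dt = T/N = 0.125000
u = exp(sigma*sqrt(dt)) = 1.077072; d = 1/u = 0.928443
p = (exp((r-q)*dt) - d) / (u - d) = 0.483971
Discount per step: exp(-r*dt) = 0.995759
Stock lattice S(k, i) with i counting down-moves:
  k=0: S(0,0) = 9.2700
  k=1: S(1,0) = 9.9845; S(1,1) = 8.6067
  k=2: S(2,0) = 10.7540; S(2,1) = 9.2700; S(2,2) = 7.9908
Terminal payoffs V(N, i) = max(S_T - K, 0):
  V(2,0) = 0.253979; V(2,1) = 0.000000; V(2,2) = 0.000000
Backward induction: V(k, i) = exp(-r*dt) * [p * V(k+1, i) + (1-p) * V(k+1, i+1)].
  V(1,0) = exp(-r*dt) * [p*0.253979 + (1-p)*0.000000] = 0.122397
  V(1,1) = exp(-r*dt) * [p*0.000000 + (1-p)*0.000000] = 0.000000
  V(0,0) = exp(-r*dt) * [p*0.122397 + (1-p)*0.000000] = 0.058985

Answer: Price = V(0,0) = 0.0590


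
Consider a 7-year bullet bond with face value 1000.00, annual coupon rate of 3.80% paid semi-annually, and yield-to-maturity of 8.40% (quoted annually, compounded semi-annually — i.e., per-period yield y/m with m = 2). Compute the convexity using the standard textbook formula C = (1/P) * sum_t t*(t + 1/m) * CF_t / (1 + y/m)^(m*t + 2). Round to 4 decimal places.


Answer: Convexity = 39.9264

Derivation:
Coupon per period c = face * coupon_rate / m = 19.000000
Periods per year m = 2; per-period yield y/m = 0.042000
Number of cashflows N = 14
Cashflows (t years, CF_t, discount factor 1/(1+y/m)^(m*t), PV):
  t = 0.5000: CF_t = 19.000000, DF = 0.959693, PV = 18.234165
  t = 1.0000: CF_t = 19.000000, DF = 0.921010, PV = 17.499199
  t = 1.5000: CF_t = 19.000000, DF = 0.883887, PV = 16.793857
  t = 2.0000: CF_t = 19.000000, DF = 0.848260, PV = 16.116945
  t = 2.5000: CF_t = 19.000000, DF = 0.814069, PV = 15.467318
  t = 3.0000: CF_t = 19.000000, DF = 0.781257, PV = 14.843875
  t = 3.5000: CF_t = 19.000000, DF = 0.749766, PV = 14.245561
  t = 4.0000: CF_t = 19.000000, DF = 0.719545, PV = 13.671364
  t = 4.5000: CF_t = 19.000000, DF = 0.690543, PV = 13.120311
  t = 5.0000: CF_t = 19.000000, DF = 0.662709, PV = 12.591469
  t = 5.5000: CF_t = 19.000000, DF = 0.635997, PV = 12.083944
  t = 6.0000: CF_t = 19.000000, DF = 0.610362, PV = 11.596875
  t = 6.5000: CF_t = 19.000000, DF = 0.585760, PV = 11.129439
  t = 7.0000: CF_t = 1019.000000, DF = 0.562150, PV = 572.830480
Price P = sum_t PV_t = 760.224801
Convexity numerator sum_t t*(t + 1/m) * CF_t / (1+y/m)^(m*t + 2):
  t = 0.5000: term = 8.396928
  t = 1.0000: term = 24.175418
  t = 1.5000: term = 46.401953
  t = 2.0000: term = 74.219375
  t = 2.5000: term = 106.841710
  t = 3.0000: term = 143.549323
  t = 3.5000: term = 183.684354
  t = 4.0000: term = 226.646448
  t = 4.5000: term = 271.888733
  t = 5.0000: term = 318.914061
  t = 5.5000: term = 367.271471
  t = 6.0000: term = 416.552881
  t = 6.5000: term = 466.389982
  t = 7.0000: term = 27698.100326
Convexity = (1/P) * sum = 30353.032962 / 760.224801 = 39.926391


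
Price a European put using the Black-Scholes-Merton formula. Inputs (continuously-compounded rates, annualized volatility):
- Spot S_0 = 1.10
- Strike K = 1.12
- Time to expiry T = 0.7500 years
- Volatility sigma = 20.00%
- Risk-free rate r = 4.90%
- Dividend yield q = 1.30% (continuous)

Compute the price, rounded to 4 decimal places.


d1 = (ln(S/K) + (r - q + 0.5*sigma^2) * T) / (sigma * sqrt(T)) = 0.13845722
d2 = d1 - sigma * sqrt(T) = -0.03474786
exp(-rT) = 0.96391708; exp(-qT) = 0.99029738
P = K * exp(-rT) * N(-d2) - S_0 * exp(-qT) * N(-d1)
N(-d1) = 0.44493954; N(-d2) = 0.51385960
P = 1.1200 * 0.96391708 * 0.51385960 - 1.1000 * 0.99029738 * 0.44493954 = 0.0701

Answer: Price = 0.0701


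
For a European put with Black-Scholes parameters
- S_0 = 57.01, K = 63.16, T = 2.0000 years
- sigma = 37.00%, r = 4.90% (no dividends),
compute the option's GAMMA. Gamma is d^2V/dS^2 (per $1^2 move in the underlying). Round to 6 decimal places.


Answer: Gamma = 0.012952

Derivation:
d1 = 0.2531356309; d2 = -0.2701233872
phi(d1) = 0.3863632241; exp(-qT) = 1.0000000000; exp(-rT) = 0.9066489038
Gamma = exp(-qT) * phi(d1) / (S * sigma * sqrt(T)) = 1.0000000000 * 0.3863632241 / (57.0100 * 0.3700 * 1.4142135624) = 0.012952


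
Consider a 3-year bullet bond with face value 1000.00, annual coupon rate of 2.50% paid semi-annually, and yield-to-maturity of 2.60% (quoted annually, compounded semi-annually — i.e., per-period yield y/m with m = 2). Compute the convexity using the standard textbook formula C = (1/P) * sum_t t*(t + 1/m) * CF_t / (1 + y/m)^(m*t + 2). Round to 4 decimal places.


Coupon per period c = face * coupon_rate / m = 12.500000
Periods per year m = 2; per-period yield y/m = 0.013000
Number of cashflows N = 6
Cashflows (t years, CF_t, discount factor 1/(1+y/m)^(m*t), PV):
  t = 0.5000: CF_t = 12.500000, DF = 0.987167, PV = 12.339585
  t = 1.0000: CF_t = 12.500000, DF = 0.974498, PV = 12.181229
  t = 1.5000: CF_t = 12.500000, DF = 0.961992, PV = 12.024906
  t = 2.0000: CF_t = 12.500000, DF = 0.949647, PV = 11.870588
  t = 2.5000: CF_t = 12.500000, DF = 0.937460, PV = 11.718251
  t = 3.0000: CF_t = 1012.500000, DF = 0.925429, PV = 936.997344
Price P = sum_t PV_t = 997.131903
Convexity numerator sum_t t*(t + 1/m) * CF_t / (1+y/m)^(m*t + 2):
  t = 0.5000: term = 6.012453
  t = 1.0000: term = 17.805882
  t = 1.5000: term = 35.154752
  t = 2.0000: term = 57.839342
  t = 2.5000: term = 85.645620
  t = 3.0000: term = 9587.574863
Convexity = (1/P) * sum = 9790.032912 / 997.131903 = 9.818192

Answer: Convexity = 9.8182
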